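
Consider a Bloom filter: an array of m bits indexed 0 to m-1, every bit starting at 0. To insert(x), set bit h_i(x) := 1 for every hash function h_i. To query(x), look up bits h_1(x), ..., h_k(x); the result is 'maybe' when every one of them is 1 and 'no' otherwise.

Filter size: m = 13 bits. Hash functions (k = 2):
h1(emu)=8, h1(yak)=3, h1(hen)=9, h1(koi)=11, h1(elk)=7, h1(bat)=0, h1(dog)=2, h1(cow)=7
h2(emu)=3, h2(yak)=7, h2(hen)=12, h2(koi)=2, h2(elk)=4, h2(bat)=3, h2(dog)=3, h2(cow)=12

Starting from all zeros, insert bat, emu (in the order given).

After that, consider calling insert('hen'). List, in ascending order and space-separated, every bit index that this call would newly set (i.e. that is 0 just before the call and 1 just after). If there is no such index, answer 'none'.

Answer: 9 12

Derivation:
Start: bits=0000000000000
After insert 'bat': sets bits 0 3 -> bits=1001000000000
After insert 'emu': sets bits 3 8 -> bits=1001000010000
insert 'hen' would touch bits 9 12; currently bit9=0, bit12=0
Bits that are 0 among those (would change 0->1): 9 12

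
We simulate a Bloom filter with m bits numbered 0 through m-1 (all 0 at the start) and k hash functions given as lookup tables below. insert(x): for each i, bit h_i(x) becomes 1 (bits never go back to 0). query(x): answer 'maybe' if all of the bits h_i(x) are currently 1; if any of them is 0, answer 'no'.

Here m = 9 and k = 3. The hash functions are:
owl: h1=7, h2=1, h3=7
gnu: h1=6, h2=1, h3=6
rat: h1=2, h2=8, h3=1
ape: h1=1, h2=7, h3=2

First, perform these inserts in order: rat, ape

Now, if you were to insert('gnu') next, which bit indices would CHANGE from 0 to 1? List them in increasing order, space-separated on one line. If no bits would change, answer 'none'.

Answer: 6

Derivation:
Start: bits=000000000
After insert 'rat': sets bits 1 2 8 -> bits=011000001
After insert 'ape': sets bits 1 2 7 -> bits=011000011
insert 'gnu' would touch bits 1 6; currently bit1=1, bit6=0
Bits that are 0 among those (would change 0->1): 6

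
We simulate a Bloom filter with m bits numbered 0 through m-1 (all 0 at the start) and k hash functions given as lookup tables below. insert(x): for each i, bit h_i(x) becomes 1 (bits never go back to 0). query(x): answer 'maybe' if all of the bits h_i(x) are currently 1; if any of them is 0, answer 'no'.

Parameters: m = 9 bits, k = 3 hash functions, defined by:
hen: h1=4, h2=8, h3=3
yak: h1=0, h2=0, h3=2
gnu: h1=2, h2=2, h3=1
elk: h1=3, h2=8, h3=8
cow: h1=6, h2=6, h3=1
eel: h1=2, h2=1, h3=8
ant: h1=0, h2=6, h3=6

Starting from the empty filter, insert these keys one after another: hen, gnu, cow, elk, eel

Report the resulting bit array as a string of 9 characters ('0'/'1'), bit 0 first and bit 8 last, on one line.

Start: bits=000000000
After insert 'hen': sets bits 3 4 8 -> bits=000110001
After insert 'gnu': sets bits 1 2 -> bits=011110001
After insert 'cow': sets bits 1 6 -> bits=011110101
After insert 'elk': sets bits 3 8 -> bits=011110101
After insert 'eel': sets bits 1 2 8 -> bits=011110101

Answer: 011110101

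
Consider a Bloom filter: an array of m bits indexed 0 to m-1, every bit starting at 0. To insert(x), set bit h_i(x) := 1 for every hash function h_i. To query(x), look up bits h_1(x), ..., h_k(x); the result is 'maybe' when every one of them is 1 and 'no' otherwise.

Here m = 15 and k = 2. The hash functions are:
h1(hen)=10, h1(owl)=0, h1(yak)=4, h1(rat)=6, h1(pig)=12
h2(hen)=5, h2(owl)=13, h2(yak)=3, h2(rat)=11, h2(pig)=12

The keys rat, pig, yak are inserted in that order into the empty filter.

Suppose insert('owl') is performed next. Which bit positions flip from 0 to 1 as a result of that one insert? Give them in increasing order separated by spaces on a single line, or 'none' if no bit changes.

Answer: 0 13

Derivation:
Start: bits=000000000000000
After insert 'rat': sets bits 6 11 -> bits=000000100001000
After insert 'pig': sets bits 12 -> bits=000000100001100
After insert 'yak': sets bits 3 4 -> bits=000110100001100
insert 'owl' would touch bits 0 13; currently bit0=0, bit13=0
Bits that are 0 among those (would change 0->1): 0 13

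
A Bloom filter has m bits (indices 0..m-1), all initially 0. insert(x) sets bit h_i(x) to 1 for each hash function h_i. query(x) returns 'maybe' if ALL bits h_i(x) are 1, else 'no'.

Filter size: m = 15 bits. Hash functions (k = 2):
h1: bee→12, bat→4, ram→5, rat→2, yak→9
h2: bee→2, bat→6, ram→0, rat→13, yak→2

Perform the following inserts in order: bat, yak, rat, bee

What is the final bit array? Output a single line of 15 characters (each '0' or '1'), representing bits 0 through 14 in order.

Answer: 001010100100110

Derivation:
Start: bits=000000000000000
After insert 'bat': sets bits 4 6 -> bits=000010100000000
After insert 'yak': sets bits 2 9 -> bits=001010100100000
After insert 'rat': sets bits 2 13 -> bits=001010100100010
After insert 'bee': sets bits 2 12 -> bits=001010100100110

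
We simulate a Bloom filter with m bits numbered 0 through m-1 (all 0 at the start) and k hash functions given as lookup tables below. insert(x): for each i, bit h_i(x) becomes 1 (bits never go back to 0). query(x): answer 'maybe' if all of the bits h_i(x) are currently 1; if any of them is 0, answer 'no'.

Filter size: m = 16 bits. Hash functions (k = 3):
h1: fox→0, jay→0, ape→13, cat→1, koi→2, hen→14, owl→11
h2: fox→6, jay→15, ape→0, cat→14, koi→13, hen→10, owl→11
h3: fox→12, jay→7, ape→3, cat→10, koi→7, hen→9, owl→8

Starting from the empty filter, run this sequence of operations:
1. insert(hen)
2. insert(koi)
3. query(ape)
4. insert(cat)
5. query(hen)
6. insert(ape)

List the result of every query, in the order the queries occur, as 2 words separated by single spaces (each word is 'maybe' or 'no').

Start: bits=0000000000000000
Op 1: insert hen -> sets bits 9 10 14 -> bits=0000000001100010
Op 2: insert koi -> sets bits 2 7 13 -> bits=0010000101100110
Op 3: query ape -> checks bit0=0, bit3=0, bit13=1 (has a 0) -> no
Op 4: insert cat -> sets bits 1 10 14 -> bits=0110000101100110
Op 5: query hen -> checks bit9=1, bit10=1, bit14=1 (all 1) -> maybe
Op 6: insert ape -> sets bits 0 3 13 -> bits=1111000101100110
Query results in order: no maybe

Answer: no maybe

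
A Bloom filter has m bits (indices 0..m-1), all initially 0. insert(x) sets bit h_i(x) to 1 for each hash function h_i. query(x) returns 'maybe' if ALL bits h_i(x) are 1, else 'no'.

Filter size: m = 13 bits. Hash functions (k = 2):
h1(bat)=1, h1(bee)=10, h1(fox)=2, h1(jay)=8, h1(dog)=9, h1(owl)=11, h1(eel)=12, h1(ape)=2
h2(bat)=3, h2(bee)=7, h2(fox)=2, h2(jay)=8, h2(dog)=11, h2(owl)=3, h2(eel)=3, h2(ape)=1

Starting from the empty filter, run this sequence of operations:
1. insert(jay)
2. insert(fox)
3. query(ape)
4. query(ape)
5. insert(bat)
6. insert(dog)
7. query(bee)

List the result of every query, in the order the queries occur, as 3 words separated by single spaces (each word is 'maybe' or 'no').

Start: bits=0000000000000
Op 1: insert jay -> sets bits 8 -> bits=0000000010000
Op 2: insert fox -> sets bits 2 -> bits=0010000010000
Op 3: query ape -> checks bit1=0, bit2=1 (has a 0) -> no
Op 4: query ape -> checks bit1=0, bit2=1 (has a 0) -> no
Op 5: insert bat -> sets bits 1 3 -> bits=0111000010000
Op 6: insert dog -> sets bits 9 11 -> bits=0111000011010
Op 7: query bee -> checks bit7=0, bit10=0 (has a 0) -> no
Query results in order: no no no

Answer: no no no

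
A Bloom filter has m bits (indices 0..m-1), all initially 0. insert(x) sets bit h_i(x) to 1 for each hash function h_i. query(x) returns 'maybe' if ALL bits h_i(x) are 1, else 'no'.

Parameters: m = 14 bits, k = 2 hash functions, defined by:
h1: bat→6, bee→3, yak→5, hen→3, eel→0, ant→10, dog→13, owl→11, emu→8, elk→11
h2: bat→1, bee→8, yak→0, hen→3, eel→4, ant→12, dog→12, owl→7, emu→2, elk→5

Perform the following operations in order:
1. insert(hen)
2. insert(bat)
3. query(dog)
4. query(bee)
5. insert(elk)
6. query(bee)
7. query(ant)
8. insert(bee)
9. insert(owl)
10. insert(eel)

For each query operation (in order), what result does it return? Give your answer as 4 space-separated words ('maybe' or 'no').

Answer: no no no no

Derivation:
Start: bits=00000000000000
Op 1: insert hen -> sets bits 3 -> bits=00010000000000
Op 2: insert bat -> sets bits 1 6 -> bits=01010010000000
Op 3: query dog -> checks bit12=0, bit13=0 (has a 0) -> no
Op 4: query bee -> checks bit3=1, bit8=0 (has a 0) -> no
Op 5: insert elk -> sets bits 5 11 -> bits=01010110000100
Op 6: query bee -> checks bit3=1, bit8=0 (has a 0) -> no
Op 7: query ant -> checks bit10=0, bit12=0 (has a 0) -> no
Op 8: insert bee -> sets bits 3 8 -> bits=01010110100100
Op 9: insert owl -> sets bits 7 11 -> bits=01010111100100
Op 10: insert eel -> sets bits 0 4 -> bits=11011111100100
Query results in order: no no no no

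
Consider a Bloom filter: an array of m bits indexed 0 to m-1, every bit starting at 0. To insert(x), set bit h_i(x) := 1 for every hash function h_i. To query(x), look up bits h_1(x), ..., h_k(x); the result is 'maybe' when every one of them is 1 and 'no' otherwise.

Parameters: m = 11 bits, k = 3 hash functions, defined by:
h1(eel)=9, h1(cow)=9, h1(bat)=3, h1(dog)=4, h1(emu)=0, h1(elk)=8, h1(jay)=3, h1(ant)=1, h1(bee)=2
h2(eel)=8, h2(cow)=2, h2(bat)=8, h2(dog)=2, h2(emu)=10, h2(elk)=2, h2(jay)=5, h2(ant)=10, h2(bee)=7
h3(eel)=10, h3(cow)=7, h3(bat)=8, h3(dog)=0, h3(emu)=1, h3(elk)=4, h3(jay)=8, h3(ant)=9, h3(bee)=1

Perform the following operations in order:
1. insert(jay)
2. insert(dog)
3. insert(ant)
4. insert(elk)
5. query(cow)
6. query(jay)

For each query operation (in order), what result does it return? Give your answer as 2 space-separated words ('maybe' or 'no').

Answer: no maybe

Derivation:
Start: bits=00000000000
Op 1: insert jay -> sets bits 3 5 8 -> bits=00010100100
Op 2: insert dog -> sets bits 0 2 4 -> bits=10111100100
Op 3: insert ant -> sets bits 1 9 10 -> bits=11111100111
Op 4: insert elk -> sets bits 2 4 8 -> bits=11111100111
Op 5: query cow -> checks bit2=1, bit7=0, bit9=1 (has a 0) -> no
Op 6: query jay -> checks bit3=1, bit5=1, bit8=1 (all 1) -> maybe
Query results in order: no maybe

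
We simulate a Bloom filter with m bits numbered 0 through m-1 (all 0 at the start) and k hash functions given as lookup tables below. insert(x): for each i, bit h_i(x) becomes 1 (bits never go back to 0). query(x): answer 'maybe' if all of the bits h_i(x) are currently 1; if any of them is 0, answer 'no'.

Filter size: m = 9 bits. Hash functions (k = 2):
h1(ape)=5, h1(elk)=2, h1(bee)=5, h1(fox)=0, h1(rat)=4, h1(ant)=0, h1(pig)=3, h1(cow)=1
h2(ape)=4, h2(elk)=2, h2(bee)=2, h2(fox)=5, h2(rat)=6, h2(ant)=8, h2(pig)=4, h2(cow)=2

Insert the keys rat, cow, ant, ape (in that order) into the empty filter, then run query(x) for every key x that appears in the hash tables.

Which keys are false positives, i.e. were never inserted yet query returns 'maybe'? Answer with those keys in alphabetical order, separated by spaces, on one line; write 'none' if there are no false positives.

Start: bits=000000000
After insert 'rat': sets bits 4 6 -> bits=000010100
After insert 'cow': sets bits 1 2 -> bits=011010100
After insert 'ant': sets bits 0 8 -> bits=111010101
After insert 'ape': sets bits 4 5 -> bits=111011101
Not inserted: bee elk fox pig — query each against bits=111011101:
query bee: checks bit2=1, bit5=1 (all 1) -> maybe => FALSE POSITIVE
query elk: checks bit2=1 (all 1) -> maybe => FALSE POSITIVE
query fox: checks bit0=1, bit5=1 (all 1) -> maybe => FALSE POSITIVE
query pig: checks bit3=0, bit4=1 (has a 0) -> no => not a false positive
False positives (alphabetical): bee elk fox

Answer: bee elk fox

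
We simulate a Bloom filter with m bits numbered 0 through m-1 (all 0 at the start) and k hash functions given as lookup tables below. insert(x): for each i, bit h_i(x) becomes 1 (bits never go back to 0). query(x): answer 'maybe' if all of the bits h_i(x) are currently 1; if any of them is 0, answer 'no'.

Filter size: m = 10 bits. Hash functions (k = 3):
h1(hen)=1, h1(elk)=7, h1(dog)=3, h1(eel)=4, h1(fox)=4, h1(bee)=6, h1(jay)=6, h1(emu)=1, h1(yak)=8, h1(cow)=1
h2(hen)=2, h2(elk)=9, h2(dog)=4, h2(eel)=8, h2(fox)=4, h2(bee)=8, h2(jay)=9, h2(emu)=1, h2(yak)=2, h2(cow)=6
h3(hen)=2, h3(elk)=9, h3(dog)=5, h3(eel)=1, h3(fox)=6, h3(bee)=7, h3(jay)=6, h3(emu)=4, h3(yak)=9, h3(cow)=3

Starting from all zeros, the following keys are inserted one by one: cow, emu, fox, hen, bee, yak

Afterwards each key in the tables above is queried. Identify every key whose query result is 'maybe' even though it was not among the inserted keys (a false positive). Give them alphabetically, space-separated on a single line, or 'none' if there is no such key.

Start: bits=0000000000
After insert 'cow': sets bits 1 3 6 -> bits=0101001000
After insert 'emu': sets bits 1 4 -> bits=0101101000
After insert 'fox': sets bits 4 6 -> bits=0101101000
After insert 'hen': sets bits 1 2 -> bits=0111101000
After insert 'bee': sets bits 6 7 8 -> bits=0111101110
After insert 'yak': sets bits 2 8 9 -> bits=0111101111
Not inserted: dog eel elk jay — query each against bits=0111101111:
query dog: checks bit3=1, bit4=1, bit5=0 (has a 0) -> no => not a false positive
query eel: checks bit1=1, bit4=1, bit8=1 (all 1) -> maybe => FALSE POSITIVE
query elk: checks bit7=1, bit9=1 (all 1) -> maybe => FALSE POSITIVE
query jay: checks bit6=1, bit9=1 (all 1) -> maybe => FALSE POSITIVE
False positives (alphabetical): eel elk jay

Answer: eel elk jay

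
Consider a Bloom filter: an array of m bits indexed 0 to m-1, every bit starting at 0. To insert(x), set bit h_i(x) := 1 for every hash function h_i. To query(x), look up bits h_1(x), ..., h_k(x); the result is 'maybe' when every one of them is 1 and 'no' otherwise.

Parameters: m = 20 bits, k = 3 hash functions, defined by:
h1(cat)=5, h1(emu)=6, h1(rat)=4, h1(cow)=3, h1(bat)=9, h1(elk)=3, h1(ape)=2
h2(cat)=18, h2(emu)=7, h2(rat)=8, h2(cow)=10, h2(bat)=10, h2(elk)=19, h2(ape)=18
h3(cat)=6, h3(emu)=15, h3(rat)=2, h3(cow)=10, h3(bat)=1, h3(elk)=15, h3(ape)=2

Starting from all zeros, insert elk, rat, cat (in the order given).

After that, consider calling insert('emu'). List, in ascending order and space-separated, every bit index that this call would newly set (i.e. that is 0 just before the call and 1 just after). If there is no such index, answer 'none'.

Start: bits=00000000000000000000
After insert 'elk': sets bits 3 15 19 -> bits=00010000000000010001
After insert 'rat': sets bits 2 4 8 -> bits=00111000100000010001
After insert 'cat': sets bits 5 6 18 -> bits=00111110100000010011
insert 'emu' would touch bits 6 7 15; currently bit6=1, bit7=0, bit15=1
Bits that are 0 among those (would change 0->1): 7

Answer: 7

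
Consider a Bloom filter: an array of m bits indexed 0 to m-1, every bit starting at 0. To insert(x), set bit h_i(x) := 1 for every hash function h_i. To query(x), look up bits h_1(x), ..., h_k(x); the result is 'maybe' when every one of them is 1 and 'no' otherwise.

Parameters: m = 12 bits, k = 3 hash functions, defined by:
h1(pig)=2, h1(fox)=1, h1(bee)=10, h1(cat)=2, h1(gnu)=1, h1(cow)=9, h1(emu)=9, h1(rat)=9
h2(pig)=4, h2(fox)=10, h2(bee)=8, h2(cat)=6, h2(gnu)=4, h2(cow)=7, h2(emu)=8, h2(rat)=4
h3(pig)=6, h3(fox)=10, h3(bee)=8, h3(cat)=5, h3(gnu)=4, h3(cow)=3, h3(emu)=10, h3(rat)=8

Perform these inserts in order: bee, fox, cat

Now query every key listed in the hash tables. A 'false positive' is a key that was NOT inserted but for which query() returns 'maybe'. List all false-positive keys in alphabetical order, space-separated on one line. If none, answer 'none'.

Answer: none

Derivation:
Start: bits=000000000000
After insert 'bee': sets bits 8 10 -> bits=000000001010
After insert 'fox': sets bits 1 10 -> bits=010000001010
After insert 'cat': sets bits 2 5 6 -> bits=011001101010
Not inserted: cow emu gnu pig rat — query each against bits=011001101010:
query cow: checks bit3=0, bit7=0, bit9=0 (has a 0) -> no => not a false positive
query emu: checks bit8=1, bit9=0, bit10=1 (has a 0) -> no => not a false positive
query gnu: checks bit1=1, bit4=0 (has a 0) -> no => not a false positive
query pig: checks bit2=1, bit4=0, bit6=1 (has a 0) -> no => not a false positive
query rat: checks bit4=0, bit8=1, bit9=0 (has a 0) -> no => not a false positive
False positives (alphabetical): none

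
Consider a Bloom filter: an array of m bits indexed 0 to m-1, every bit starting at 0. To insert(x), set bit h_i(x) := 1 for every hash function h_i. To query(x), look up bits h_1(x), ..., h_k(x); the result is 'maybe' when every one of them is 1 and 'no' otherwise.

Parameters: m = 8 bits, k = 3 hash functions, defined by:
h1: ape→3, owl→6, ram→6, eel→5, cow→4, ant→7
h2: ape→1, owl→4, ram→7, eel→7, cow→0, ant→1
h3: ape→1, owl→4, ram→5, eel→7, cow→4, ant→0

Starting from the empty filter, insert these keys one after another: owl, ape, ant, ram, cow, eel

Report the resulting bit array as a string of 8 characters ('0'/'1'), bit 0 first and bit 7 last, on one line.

Start: bits=00000000
After insert 'owl': sets bits 4 6 -> bits=00001010
After insert 'ape': sets bits 1 3 -> bits=01011010
After insert 'ant': sets bits 0 1 7 -> bits=11011011
After insert 'ram': sets bits 5 6 7 -> bits=11011111
After insert 'cow': sets bits 0 4 -> bits=11011111
After insert 'eel': sets bits 5 7 -> bits=11011111

Answer: 11011111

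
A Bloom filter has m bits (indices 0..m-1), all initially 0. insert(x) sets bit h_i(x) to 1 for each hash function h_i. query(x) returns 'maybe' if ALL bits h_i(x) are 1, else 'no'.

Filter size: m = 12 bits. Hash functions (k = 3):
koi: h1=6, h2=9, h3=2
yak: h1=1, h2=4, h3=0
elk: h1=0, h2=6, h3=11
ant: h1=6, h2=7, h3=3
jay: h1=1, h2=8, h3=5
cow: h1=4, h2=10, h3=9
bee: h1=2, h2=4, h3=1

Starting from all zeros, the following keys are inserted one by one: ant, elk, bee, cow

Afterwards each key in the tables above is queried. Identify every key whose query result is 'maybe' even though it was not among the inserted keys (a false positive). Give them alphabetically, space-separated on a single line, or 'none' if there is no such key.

Answer: koi yak

Derivation:
Start: bits=000000000000
After insert 'ant': sets bits 3 6 7 -> bits=000100110000
After insert 'elk': sets bits 0 6 11 -> bits=100100110001
After insert 'bee': sets bits 1 2 4 -> bits=111110110001
After insert 'cow': sets bits 4 9 10 -> bits=111110110111
Not inserted: jay koi yak — query each against bits=111110110111:
query jay: checks bit1=1, bit5=0, bit8=0 (has a 0) -> no => not a false positive
query koi: checks bit2=1, bit6=1, bit9=1 (all 1) -> maybe => FALSE POSITIVE
query yak: checks bit0=1, bit1=1, bit4=1 (all 1) -> maybe => FALSE POSITIVE
False positives (alphabetical): koi yak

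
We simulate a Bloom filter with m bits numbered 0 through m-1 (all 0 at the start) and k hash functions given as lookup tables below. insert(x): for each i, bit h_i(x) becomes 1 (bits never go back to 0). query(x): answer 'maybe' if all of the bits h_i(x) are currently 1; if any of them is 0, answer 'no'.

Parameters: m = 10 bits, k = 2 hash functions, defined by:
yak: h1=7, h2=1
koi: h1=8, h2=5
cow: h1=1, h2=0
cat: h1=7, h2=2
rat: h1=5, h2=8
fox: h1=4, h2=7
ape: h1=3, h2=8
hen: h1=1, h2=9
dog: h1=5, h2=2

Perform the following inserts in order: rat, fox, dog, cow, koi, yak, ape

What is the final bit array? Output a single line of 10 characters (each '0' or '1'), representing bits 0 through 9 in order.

Start: bits=0000000000
After insert 'rat': sets bits 5 8 -> bits=0000010010
After insert 'fox': sets bits 4 7 -> bits=0000110110
After insert 'dog': sets bits 2 5 -> bits=0010110110
After insert 'cow': sets bits 0 1 -> bits=1110110110
After insert 'koi': sets bits 5 8 -> bits=1110110110
After insert 'yak': sets bits 1 7 -> bits=1110110110
After insert 'ape': sets bits 3 8 -> bits=1111110110

Answer: 1111110110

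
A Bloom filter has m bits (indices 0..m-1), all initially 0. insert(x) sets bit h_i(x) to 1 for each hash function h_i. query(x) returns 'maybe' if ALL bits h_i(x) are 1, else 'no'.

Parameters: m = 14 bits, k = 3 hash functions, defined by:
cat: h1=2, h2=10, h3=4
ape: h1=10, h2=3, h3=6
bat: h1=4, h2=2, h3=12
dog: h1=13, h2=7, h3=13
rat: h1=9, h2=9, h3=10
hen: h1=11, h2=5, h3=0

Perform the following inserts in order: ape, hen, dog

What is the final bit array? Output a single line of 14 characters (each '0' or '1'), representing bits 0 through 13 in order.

Answer: 10010111001101

Derivation:
Start: bits=00000000000000
After insert 'ape': sets bits 3 6 10 -> bits=00010010001000
After insert 'hen': sets bits 0 5 11 -> bits=10010110001100
After insert 'dog': sets bits 7 13 -> bits=10010111001101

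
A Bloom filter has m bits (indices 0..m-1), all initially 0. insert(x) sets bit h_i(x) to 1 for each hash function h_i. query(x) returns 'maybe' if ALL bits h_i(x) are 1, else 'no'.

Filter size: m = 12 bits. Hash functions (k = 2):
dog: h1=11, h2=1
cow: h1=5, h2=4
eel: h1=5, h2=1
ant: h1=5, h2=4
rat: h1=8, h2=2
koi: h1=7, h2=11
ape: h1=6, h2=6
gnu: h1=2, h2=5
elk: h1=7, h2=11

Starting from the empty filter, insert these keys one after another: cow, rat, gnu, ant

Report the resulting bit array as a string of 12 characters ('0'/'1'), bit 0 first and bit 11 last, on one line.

Answer: 001011001000

Derivation:
Start: bits=000000000000
After insert 'cow': sets bits 4 5 -> bits=000011000000
After insert 'rat': sets bits 2 8 -> bits=001011001000
After insert 'gnu': sets bits 2 5 -> bits=001011001000
After insert 'ant': sets bits 4 5 -> bits=001011001000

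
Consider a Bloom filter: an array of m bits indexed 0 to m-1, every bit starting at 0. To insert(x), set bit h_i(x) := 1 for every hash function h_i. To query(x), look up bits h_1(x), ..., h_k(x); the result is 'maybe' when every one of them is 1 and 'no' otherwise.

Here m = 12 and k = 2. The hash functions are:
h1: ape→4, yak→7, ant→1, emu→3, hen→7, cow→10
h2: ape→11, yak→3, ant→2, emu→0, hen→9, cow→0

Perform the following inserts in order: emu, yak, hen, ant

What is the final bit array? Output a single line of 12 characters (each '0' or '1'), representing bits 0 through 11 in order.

Answer: 111100010100

Derivation:
Start: bits=000000000000
After insert 'emu': sets bits 0 3 -> bits=100100000000
After insert 'yak': sets bits 3 7 -> bits=100100010000
After insert 'hen': sets bits 7 9 -> bits=100100010100
After insert 'ant': sets bits 1 2 -> bits=111100010100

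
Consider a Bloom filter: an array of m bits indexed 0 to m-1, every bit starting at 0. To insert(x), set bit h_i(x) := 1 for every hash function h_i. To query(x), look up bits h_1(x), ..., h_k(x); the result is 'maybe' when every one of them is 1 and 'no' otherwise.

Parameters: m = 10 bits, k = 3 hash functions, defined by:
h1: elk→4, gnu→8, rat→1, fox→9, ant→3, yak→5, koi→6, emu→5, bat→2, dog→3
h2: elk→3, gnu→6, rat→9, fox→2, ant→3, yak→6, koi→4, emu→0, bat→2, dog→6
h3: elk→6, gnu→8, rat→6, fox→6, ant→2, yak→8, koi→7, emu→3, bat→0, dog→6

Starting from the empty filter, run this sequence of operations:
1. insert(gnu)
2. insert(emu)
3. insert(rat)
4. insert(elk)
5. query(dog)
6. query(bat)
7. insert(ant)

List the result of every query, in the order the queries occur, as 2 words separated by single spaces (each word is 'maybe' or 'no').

Start: bits=0000000000
Op 1: insert gnu -> sets bits 6 8 -> bits=0000001010
Op 2: insert emu -> sets bits 0 3 5 -> bits=1001011010
Op 3: insert rat -> sets bits 1 6 9 -> bits=1101011011
Op 4: insert elk -> sets bits 3 4 6 -> bits=1101111011
Op 5: query dog -> checks bit3=1, bit6=1 (all 1) -> maybe
Op 6: query bat -> checks bit0=1, bit2=0 (has a 0) -> no
Op 7: insert ant -> sets bits 2 3 -> bits=1111111011
Query results in order: maybe no

Answer: maybe no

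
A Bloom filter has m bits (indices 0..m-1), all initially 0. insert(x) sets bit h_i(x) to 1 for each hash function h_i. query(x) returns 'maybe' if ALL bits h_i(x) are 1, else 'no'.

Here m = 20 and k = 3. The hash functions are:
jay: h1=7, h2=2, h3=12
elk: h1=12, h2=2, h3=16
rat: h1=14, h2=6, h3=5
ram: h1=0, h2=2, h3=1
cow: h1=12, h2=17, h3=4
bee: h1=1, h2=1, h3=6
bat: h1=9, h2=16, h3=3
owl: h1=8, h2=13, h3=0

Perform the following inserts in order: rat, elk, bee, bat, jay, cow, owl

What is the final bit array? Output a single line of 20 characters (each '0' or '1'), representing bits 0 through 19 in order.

Start: bits=00000000000000000000
After insert 'rat': sets bits 5 6 14 -> bits=00000110000000100000
After insert 'elk': sets bits 2 12 16 -> bits=00100110000010101000
After insert 'bee': sets bits 1 6 -> bits=01100110000010101000
After insert 'bat': sets bits 3 9 16 -> bits=01110110010010101000
After insert 'jay': sets bits 2 7 12 -> bits=01110111010010101000
After insert 'cow': sets bits 4 12 17 -> bits=01111111010010101100
After insert 'owl': sets bits 0 8 13 -> bits=11111111110011101100

Answer: 11111111110011101100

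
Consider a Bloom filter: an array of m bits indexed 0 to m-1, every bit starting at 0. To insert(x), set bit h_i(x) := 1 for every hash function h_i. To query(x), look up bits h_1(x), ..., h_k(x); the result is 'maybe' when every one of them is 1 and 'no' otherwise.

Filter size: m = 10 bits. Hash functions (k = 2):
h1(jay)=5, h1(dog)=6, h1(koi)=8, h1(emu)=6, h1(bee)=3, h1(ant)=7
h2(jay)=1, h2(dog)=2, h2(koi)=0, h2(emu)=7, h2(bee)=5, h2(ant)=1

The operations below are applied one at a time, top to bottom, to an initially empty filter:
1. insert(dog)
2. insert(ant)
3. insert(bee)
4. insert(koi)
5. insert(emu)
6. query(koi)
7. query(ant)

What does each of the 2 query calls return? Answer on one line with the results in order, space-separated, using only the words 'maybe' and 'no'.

Start: bits=0000000000
Op 1: insert dog -> sets bits 2 6 -> bits=0010001000
Op 2: insert ant -> sets bits 1 7 -> bits=0110001100
Op 3: insert bee -> sets bits 3 5 -> bits=0111011100
Op 4: insert koi -> sets bits 0 8 -> bits=1111011110
Op 5: insert emu -> sets bits 6 7 -> bits=1111011110
Op 6: query koi -> checks bit0=1, bit8=1 (all 1) -> maybe
Op 7: query ant -> checks bit1=1, bit7=1 (all 1) -> maybe
Query results in order: maybe maybe

Answer: maybe maybe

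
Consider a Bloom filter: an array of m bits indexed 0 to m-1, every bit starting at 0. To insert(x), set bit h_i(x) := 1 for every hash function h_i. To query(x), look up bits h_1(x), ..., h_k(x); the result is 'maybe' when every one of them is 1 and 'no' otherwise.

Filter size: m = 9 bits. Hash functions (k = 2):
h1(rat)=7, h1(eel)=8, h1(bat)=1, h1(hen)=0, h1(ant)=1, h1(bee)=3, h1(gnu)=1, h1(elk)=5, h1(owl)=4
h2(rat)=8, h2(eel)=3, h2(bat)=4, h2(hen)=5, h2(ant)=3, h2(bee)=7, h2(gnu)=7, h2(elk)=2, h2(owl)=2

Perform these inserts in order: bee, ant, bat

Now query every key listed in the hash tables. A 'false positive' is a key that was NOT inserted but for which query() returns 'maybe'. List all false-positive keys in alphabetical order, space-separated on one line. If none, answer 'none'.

Start: bits=000000000
After insert 'bee': sets bits 3 7 -> bits=000100010
After insert 'ant': sets bits 1 3 -> bits=010100010
After insert 'bat': sets bits 1 4 -> bits=010110010
Not inserted: eel elk gnu hen owl rat — query each against bits=010110010:
query eel: checks bit3=1, bit8=0 (has a 0) -> no => not a false positive
query elk: checks bit2=0, bit5=0 (has a 0) -> no => not a false positive
query gnu: checks bit1=1, bit7=1 (all 1) -> maybe => FALSE POSITIVE
query hen: checks bit0=0, bit5=0 (has a 0) -> no => not a false positive
query owl: checks bit2=0, bit4=1 (has a 0) -> no => not a false positive
query rat: checks bit7=1, bit8=0 (has a 0) -> no => not a false positive
False positives (alphabetical): gnu

Answer: gnu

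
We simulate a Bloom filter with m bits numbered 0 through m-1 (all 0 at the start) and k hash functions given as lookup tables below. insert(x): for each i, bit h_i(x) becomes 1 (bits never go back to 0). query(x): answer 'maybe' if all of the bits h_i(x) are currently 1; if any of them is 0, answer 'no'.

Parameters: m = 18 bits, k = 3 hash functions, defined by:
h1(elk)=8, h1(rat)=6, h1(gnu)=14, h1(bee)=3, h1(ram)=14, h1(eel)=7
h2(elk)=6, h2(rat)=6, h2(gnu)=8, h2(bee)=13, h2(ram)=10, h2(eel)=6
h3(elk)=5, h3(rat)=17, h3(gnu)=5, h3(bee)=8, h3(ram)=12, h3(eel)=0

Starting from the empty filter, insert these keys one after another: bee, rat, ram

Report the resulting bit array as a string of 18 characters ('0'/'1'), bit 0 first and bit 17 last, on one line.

Answer: 000100101010111001

Derivation:
Start: bits=000000000000000000
After insert 'bee': sets bits 3 8 13 -> bits=000100001000010000
After insert 'rat': sets bits 6 17 -> bits=000100101000010001
After insert 'ram': sets bits 10 12 14 -> bits=000100101010111001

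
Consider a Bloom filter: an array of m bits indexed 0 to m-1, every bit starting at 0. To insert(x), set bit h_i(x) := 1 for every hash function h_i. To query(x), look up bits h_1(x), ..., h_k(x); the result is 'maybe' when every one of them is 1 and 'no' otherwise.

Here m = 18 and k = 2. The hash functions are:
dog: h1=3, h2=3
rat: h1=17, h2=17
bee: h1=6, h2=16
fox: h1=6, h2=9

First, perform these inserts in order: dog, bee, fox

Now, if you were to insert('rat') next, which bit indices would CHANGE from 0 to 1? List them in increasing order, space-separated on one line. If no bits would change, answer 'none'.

Answer: 17

Derivation:
Start: bits=000000000000000000
After insert 'dog': sets bits 3 -> bits=000100000000000000
After insert 'bee': sets bits 6 16 -> bits=000100100000000010
After insert 'fox': sets bits 6 9 -> bits=000100100100000010
insert 'rat' would touch bits 17; currently bit17=0
Bits that are 0 among those (would change 0->1): 17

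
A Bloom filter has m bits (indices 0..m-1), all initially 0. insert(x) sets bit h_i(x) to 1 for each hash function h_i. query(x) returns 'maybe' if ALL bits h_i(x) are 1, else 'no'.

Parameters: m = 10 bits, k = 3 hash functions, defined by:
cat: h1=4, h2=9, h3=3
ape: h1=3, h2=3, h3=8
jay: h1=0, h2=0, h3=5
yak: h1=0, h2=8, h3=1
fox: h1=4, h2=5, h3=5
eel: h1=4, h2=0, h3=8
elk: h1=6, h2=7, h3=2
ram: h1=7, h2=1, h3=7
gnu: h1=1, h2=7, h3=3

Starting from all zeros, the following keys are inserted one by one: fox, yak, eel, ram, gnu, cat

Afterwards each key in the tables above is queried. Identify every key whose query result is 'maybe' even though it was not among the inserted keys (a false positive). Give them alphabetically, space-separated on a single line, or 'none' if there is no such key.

Start: bits=0000000000
After insert 'fox': sets bits 4 5 -> bits=0000110000
After insert 'yak': sets bits 0 1 8 -> bits=1100110010
After insert 'eel': sets bits 0 4 8 -> bits=1100110010
After insert 'ram': sets bits 1 7 -> bits=1100110110
After insert 'gnu': sets bits 1 3 7 -> bits=1101110110
After insert 'cat': sets bits 3 4 9 -> bits=1101110111
Not inserted: ape elk jay — query each against bits=1101110111:
query ape: checks bit3=1, bit8=1 (all 1) -> maybe => FALSE POSITIVE
query elk: checks bit2=0, bit6=0, bit7=1 (has a 0) -> no => not a false positive
query jay: checks bit0=1, bit5=1 (all 1) -> maybe => FALSE POSITIVE
False positives (alphabetical): ape jay

Answer: ape jay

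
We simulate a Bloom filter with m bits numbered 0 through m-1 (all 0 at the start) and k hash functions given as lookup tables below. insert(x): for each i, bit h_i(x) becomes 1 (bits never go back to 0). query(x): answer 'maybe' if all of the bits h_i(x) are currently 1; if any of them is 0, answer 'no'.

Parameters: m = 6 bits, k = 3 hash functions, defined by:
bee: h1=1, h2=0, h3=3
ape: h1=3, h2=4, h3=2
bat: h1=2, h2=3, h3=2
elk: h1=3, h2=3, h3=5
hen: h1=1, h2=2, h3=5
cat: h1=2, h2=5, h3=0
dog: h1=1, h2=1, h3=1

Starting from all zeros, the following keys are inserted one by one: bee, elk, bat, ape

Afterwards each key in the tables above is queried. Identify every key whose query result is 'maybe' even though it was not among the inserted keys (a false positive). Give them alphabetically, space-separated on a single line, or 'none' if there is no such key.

Answer: cat dog hen

Derivation:
Start: bits=000000
After insert 'bee': sets bits 0 1 3 -> bits=110100
After insert 'elk': sets bits 3 5 -> bits=110101
After insert 'bat': sets bits 2 3 -> bits=111101
After insert 'ape': sets bits 2 3 4 -> bits=111111
Not inserted: cat dog hen — query each against bits=111111:
query cat: checks bit0=1, bit2=1, bit5=1 (all 1) -> maybe => FALSE POSITIVE
query dog: checks bit1=1 (all 1) -> maybe => FALSE POSITIVE
query hen: checks bit1=1, bit2=1, bit5=1 (all 1) -> maybe => FALSE POSITIVE
False positives (alphabetical): cat dog hen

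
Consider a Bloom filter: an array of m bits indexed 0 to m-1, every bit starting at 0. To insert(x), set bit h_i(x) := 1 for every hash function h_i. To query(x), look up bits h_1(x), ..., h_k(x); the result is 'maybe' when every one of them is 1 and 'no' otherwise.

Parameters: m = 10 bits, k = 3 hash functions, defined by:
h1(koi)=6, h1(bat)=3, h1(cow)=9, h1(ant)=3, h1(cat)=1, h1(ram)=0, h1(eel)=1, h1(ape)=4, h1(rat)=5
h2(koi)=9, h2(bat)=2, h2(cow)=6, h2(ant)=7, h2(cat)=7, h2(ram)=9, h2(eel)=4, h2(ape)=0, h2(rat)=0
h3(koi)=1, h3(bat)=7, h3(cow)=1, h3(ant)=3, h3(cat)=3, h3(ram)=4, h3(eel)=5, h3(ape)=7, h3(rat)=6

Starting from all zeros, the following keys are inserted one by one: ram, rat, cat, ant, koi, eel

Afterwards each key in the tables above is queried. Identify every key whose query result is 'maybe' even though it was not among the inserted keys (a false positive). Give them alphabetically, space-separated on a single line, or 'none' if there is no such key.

Answer: ape cow

Derivation:
Start: bits=0000000000
After insert 'ram': sets bits 0 4 9 -> bits=1000100001
After insert 'rat': sets bits 0 5 6 -> bits=1000111001
After insert 'cat': sets bits 1 3 7 -> bits=1101111101
After insert 'ant': sets bits 3 7 -> bits=1101111101
After insert 'koi': sets bits 1 6 9 -> bits=1101111101
After insert 'eel': sets bits 1 4 5 -> bits=1101111101
Not inserted: ape bat cow — query each against bits=1101111101:
query ape: checks bit0=1, bit4=1, bit7=1 (all 1) -> maybe => FALSE POSITIVE
query bat: checks bit2=0, bit3=1, bit7=1 (has a 0) -> no => not a false positive
query cow: checks bit1=1, bit6=1, bit9=1 (all 1) -> maybe => FALSE POSITIVE
False positives (alphabetical): ape cow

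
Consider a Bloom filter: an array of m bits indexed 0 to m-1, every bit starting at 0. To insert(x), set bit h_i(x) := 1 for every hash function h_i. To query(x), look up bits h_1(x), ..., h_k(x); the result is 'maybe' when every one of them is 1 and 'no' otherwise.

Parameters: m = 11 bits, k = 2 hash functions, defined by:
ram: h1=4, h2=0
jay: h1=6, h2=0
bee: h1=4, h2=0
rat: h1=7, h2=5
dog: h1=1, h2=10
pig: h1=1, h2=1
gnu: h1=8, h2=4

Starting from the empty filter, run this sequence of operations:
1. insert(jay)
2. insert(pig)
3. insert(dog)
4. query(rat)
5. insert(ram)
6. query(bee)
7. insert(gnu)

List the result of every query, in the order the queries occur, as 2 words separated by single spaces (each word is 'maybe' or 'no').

Start: bits=00000000000
Op 1: insert jay -> sets bits 0 6 -> bits=10000010000
Op 2: insert pig -> sets bits 1 -> bits=11000010000
Op 3: insert dog -> sets bits 1 10 -> bits=11000010001
Op 4: query rat -> checks bit5=0, bit7=0 (has a 0) -> no
Op 5: insert ram -> sets bits 0 4 -> bits=11001010001
Op 6: query bee -> checks bit0=1, bit4=1 (all 1) -> maybe
Op 7: insert gnu -> sets bits 4 8 -> bits=11001010101
Query results in order: no maybe

Answer: no maybe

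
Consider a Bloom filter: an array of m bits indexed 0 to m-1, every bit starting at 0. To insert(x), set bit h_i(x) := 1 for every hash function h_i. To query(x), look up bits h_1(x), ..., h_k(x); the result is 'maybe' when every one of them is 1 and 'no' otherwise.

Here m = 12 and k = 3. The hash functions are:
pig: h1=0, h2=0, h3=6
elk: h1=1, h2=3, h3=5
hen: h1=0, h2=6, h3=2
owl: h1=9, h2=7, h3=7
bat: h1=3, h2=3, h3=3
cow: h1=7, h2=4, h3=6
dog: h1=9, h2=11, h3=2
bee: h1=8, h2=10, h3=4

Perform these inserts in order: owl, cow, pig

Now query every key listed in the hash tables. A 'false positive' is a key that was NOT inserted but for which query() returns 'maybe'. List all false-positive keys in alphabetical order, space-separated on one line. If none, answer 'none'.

Start: bits=000000000000
After insert 'owl': sets bits 7 9 -> bits=000000010100
After insert 'cow': sets bits 4 6 7 -> bits=000010110100
After insert 'pig': sets bits 0 6 -> bits=100010110100
Not inserted: bat bee dog elk hen — query each against bits=100010110100:
query bat: checks bit3=0 (has a 0) -> no => not a false positive
query bee: checks bit4=1, bit8=0, bit10=0 (has a 0) -> no => not a false positive
query dog: checks bit2=0, bit9=1, bit11=0 (has a 0) -> no => not a false positive
query elk: checks bit1=0, bit3=0, bit5=0 (has a 0) -> no => not a false positive
query hen: checks bit0=1, bit2=0, bit6=1 (has a 0) -> no => not a false positive
False positives (alphabetical): none

Answer: none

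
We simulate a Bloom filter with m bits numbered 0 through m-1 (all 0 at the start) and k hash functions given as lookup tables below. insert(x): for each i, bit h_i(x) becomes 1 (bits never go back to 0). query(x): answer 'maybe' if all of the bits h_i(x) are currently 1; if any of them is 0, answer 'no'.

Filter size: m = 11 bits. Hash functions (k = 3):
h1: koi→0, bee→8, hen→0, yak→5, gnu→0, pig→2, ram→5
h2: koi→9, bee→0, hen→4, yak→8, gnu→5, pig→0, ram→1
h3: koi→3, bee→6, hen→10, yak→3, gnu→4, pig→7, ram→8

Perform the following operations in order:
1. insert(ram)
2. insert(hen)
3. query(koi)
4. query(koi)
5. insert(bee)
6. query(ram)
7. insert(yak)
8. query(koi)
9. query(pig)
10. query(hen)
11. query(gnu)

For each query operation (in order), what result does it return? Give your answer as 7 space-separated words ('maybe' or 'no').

Start: bits=00000000000
Op 1: insert ram -> sets bits 1 5 8 -> bits=01000100100
Op 2: insert hen -> sets bits 0 4 10 -> bits=11001100101
Op 3: query koi -> checks bit0=1, bit3=0, bit9=0 (has a 0) -> no
Op 4: query koi -> checks bit0=1, bit3=0, bit9=0 (has a 0) -> no
Op 5: insert bee -> sets bits 0 6 8 -> bits=11001110101
Op 6: query ram -> checks bit1=1, bit5=1, bit8=1 (all 1) -> maybe
Op 7: insert yak -> sets bits 3 5 8 -> bits=11011110101
Op 8: query koi -> checks bit0=1, bit3=1, bit9=0 (has a 0) -> no
Op 9: query pig -> checks bit0=1, bit2=0, bit7=0 (has a 0) -> no
Op 10: query hen -> checks bit0=1, bit4=1, bit10=1 (all 1) -> maybe
Op 11: query gnu -> checks bit0=1, bit4=1, bit5=1 (all 1) -> maybe
Query results in order: no no maybe no no maybe maybe

Answer: no no maybe no no maybe maybe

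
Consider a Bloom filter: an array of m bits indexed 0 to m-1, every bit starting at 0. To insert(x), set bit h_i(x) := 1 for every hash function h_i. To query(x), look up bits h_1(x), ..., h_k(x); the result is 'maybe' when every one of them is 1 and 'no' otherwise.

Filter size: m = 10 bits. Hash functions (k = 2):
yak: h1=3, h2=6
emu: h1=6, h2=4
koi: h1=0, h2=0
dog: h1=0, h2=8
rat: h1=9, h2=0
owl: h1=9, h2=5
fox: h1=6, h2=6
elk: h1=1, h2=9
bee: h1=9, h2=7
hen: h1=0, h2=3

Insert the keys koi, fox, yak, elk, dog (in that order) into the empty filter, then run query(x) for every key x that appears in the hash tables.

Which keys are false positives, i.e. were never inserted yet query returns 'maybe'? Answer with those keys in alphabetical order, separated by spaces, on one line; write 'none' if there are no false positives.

Answer: hen rat

Derivation:
Start: bits=0000000000
After insert 'koi': sets bits 0 -> bits=1000000000
After insert 'fox': sets bits 6 -> bits=1000001000
After insert 'yak': sets bits 3 6 -> bits=1001001000
After insert 'elk': sets bits 1 9 -> bits=1101001001
After insert 'dog': sets bits 0 8 -> bits=1101001011
Not inserted: bee emu hen owl rat — query each against bits=1101001011:
query bee: checks bit7=0, bit9=1 (has a 0) -> no => not a false positive
query emu: checks bit4=0, bit6=1 (has a 0) -> no => not a false positive
query hen: checks bit0=1, bit3=1 (all 1) -> maybe => FALSE POSITIVE
query owl: checks bit5=0, bit9=1 (has a 0) -> no => not a false positive
query rat: checks bit0=1, bit9=1 (all 1) -> maybe => FALSE POSITIVE
False positives (alphabetical): hen rat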